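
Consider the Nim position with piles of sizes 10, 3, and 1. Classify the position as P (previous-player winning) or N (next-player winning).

N-position

Compute the nim-sum pairwise:
10 ⊕ 3 = 9
9 ⊕ 1 = 8
The nim-sum is 8 ≠ 0, so this is an N-position: the player to move can win.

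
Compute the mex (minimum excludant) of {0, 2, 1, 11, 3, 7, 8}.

4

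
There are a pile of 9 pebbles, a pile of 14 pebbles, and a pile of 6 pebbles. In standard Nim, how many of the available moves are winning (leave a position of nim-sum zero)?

1

Compute the nim-sum pairwise:
9 ^ 14 = 7
7 ^ 6 = 1
The overall nim-sum is X = 1. A pile of size p has a winning move iff p XOR X < p (reduce it to p XOR X).
  9: 9 XOR 1 = 8 < 9 — winning move (to 8).
  14: 14 XOR 1 = 15 ≥ 14 — no move.
  6: 6 XOR 1 = 7 ≥ 6 — no move.
That gives 1 winning move.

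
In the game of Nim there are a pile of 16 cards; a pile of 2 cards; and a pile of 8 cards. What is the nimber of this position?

26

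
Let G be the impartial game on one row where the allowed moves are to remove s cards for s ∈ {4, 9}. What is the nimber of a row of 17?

1

Compute g(0), g(1), … for moves {4, 9}:
k:     0  1  2  3  4  5  6  7  8  9 10 11 12 13 14 15 16 17
g(k):  0  0  0  0  1  1  1  1  0  2  2  2  1  0  0  0  0  1
So g(17) = 1.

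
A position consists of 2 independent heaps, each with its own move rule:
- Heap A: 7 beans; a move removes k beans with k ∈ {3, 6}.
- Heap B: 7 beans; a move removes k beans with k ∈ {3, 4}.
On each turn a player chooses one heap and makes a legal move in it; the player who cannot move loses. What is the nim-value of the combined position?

2

Grundy values for heap A (subtraction set {3, 6}):
k:     0  1  2  3  4  5  6  7
g(k):  0  0  0  1  1  1  2  2
So g(7) = 2.
Build the Grundy sequence for heap B with g(k) = mex{g(k−s) : s ∈ {3, 4}, s ≤ k}:
k:     0  1  2  3  4  5  6  7
g(k):  0  0  0  1  1  1  2  0
So g(7) = 0.
By the Sprague-Grundy theorem, the Grundy value of a sum of independent games is the XOR of the component values.
Combined value = 2 XOR 0 = 2.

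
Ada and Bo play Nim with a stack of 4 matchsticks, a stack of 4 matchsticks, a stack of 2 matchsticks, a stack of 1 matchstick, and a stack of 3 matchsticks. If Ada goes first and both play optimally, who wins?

Compute the nim-sum pairwise:
4 XOR 4 = 0
0 XOR 2 = 2
2 XOR 1 = 3
3 XOR 3 = 0
The nim-sum is 0, so this is a P-position: the player to move is in a losing position under optimal play; Ada is about to move from it and so loses — Bo wins.

Bo wins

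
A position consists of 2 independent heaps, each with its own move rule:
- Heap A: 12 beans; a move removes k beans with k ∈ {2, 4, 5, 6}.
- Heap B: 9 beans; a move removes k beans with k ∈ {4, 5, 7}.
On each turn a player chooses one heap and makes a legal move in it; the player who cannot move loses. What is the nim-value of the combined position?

0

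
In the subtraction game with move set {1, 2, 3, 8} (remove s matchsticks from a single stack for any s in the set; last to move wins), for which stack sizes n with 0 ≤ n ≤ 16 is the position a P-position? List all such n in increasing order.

0, 4, 9, 13

Compute g(0), g(1), … for moves {1, 2, 3, 8}:
k:     0  1  2  3  4  5  6  7  8  9 10 11 12 13 14 15 16
g(k):  0  1  2  3  0  1  2  3  4  0  1  2  3  0  1  2  3
The P-positions (g = 0) in 0..16 are 0, 4, 9, 13.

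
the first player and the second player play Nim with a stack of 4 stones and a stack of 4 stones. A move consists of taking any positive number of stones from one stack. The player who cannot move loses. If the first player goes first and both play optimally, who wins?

Bitwise XOR of the heap sizes:
  100  (4)
  100  (4)
  ---
  000  (0)
The nim-sum is 0, so this is a P-position: the player to move is in a losing position under optimal play; the first player is about to move from it and so loses — the second player wins.

the second player wins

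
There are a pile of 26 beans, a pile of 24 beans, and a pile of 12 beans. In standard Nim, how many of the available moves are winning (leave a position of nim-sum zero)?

3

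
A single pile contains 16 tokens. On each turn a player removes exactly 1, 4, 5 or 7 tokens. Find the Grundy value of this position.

Grundy values for subtraction set {1, 4, 5, 7}:
k:     0  1  2  3  4  5  6  7  8  9 10 11 12 13 14 15 16
g(k):  0  1  0  1  2  3  2  3  0  1  0  1  2  3  2  3  0
So g(16) = 0.

0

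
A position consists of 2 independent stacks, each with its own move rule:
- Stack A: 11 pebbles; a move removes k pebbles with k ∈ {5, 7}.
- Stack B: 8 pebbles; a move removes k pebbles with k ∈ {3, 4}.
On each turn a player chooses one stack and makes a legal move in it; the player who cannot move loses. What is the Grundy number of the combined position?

2

For stack A, compute g(0), g(1), … with moves {5, 7}:
g(0) = mex{} = 0
g(1) = mex{} = 0
g(2) = mex{} = 0
g(3) = mex{} = 0
g(4) = mex{} = 0
g(5) = mex{0} = 1
g(6) = mex{0} = 1
g(7) = mex{0} = 1
g(8) = mex{0} = 1
g(9) = mex{0} = 1
g(10) = mex{0,1} = 2
g(11) = mex{0,1} = 2
So g(11) = 2.
For stack B, compute g(0), g(1), … with moves {3, 4}:
g(0) = mex{} = 0
g(1) = mex{} = 0
g(2) = mex{} = 0
g(3) = mex{0} = 1
g(4) = mex{0} = 1
g(5) = mex{0} = 1
g(6) = mex{0,1} = 2
g(7) = mex{1} = 0
g(8) = mex{1} = 0
So g(8) = 0.
The value of a disjunctive sum is the nim-sum of the parts.
Combined value = 2 ⊕ 0 = 2.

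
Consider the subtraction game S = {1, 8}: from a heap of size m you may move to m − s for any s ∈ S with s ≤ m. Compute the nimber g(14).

1

Compute g(0), g(1), … for moves {1, 8}:
g(0) = mex{} = 0
g(1) = mex{0} = 1
g(2) = mex{1} = 0
g(3) = mex{0} = 1
g(4) = mex{1} = 0
g(5) = mex{0} = 1
g(6) = mex{1} = 0
g(7) = mex{0} = 1
g(8) = mex{0,1} = 2
g(9) = mex{1,2} = 0
g(10) = mex{0} = 1
g(11) = mex{1} = 0
g(12) = mex{0} = 1
g(13) = mex{1} = 0
g(14) = mex{0} = 1
So g(14) = 1.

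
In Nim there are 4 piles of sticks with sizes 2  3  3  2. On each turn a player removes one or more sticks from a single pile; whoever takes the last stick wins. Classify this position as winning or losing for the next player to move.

Write each in binary and XOR column by column:
  10  (2)
  11  (3)
  11  (3)
  10  (2)
  --
  00  (0)
The nim-sum is 0, so this is a P-position: the player to move is in a losing position under optimal play.

Losing position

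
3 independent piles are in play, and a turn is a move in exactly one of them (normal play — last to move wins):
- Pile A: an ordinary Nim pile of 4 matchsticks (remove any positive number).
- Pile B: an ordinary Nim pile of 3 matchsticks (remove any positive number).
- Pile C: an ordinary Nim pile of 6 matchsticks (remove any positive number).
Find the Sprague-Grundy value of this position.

1

Pile A is a plain Nim pile of size 4, so its Grundy value is 4.
Pile B is a plain Nim pile of size 3, so its Grundy value is 3.
Pile C is a plain Nim pile of size 6, so its Grundy value is 6.
By the Sprague-Grundy theorem, the Grundy value of a sum of independent games is the XOR of the component values.
Combined value = 4 ⊕ 3 ⊕ 6 = 1.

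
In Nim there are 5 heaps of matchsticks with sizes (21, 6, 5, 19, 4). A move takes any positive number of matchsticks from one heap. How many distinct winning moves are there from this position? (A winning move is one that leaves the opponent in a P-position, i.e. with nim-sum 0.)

3

Nim-sum: 21 ⊕ 6 ⊕ 5 ⊕ 19 ⊕ 4 = 1.
The overall nim-sum is X = 1. A heap of size p has a winning move iff p XOR X < p (reduce it to p XOR X).
  21: 21 XOR 1 = 20 < 21 — winning move (to 20).
  6: 6 XOR 1 = 7 ≥ 6 — no move.
  5: 5 XOR 1 = 4 < 5 — winning move (to 4).
  19: 19 XOR 1 = 18 < 19 — winning move (to 18).
  4: 4 XOR 1 = 5 ≥ 4 — no move.
That gives 3 winning moves.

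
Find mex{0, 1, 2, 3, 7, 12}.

4

The values 0, 1, 2, 3 are all present; 4 is the first non-negative integer missing from the set.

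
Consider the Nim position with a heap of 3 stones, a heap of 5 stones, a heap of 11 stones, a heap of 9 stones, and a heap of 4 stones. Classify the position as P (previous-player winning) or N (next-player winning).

Compute the nim-sum pairwise:
3 XOR 5 = 6
6 XOR 11 = 13
13 XOR 9 = 4
4 XOR 4 = 0
The nim-sum is 0, so this is a P-position: the player to move is in a losing position under optimal play.

P-position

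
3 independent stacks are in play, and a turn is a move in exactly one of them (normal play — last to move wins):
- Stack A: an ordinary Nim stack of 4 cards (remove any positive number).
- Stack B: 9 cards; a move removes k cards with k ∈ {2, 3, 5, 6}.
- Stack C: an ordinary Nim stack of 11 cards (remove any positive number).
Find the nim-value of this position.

Stack A is a plain Nim stack of size 4, so its Grundy value is 4.
Grundy values for stack B (subtraction set {2, 3, 5, 6}):
g(0) = mex{} = 0
g(1) = mex{} = 0
g(2) = mex{0} = 1
g(3) = mex{0} = 1
g(4) = mex{0,1} = 2
g(5) = mex{0,1} = 2
g(6) = mex{0,1,2} = 3
g(7) = mex{0,1,2} = 3
g(8) = mex{1,2,3} = 0
g(9) = mex{1,2,3} = 0
So g(9) = 0.
Stack C is a plain Nim stack of size 11, so its Grundy value is 11.
The value of a disjunctive sum is the nim-sum of the parts.
Combined value = 4 XOR 0 XOR 11 = 15.

15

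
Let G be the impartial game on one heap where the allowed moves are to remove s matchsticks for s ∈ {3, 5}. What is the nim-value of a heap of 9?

0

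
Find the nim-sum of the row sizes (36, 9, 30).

51

Nim-sum: 36 ⊕ 9 ⊕ 30 = 51.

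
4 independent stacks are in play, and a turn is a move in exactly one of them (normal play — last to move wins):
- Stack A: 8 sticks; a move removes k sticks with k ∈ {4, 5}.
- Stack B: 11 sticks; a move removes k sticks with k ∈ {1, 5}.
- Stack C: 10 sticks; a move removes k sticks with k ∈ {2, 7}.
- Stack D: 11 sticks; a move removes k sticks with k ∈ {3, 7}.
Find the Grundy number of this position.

3

Grundy values for stack A (subtraction set {4, 5}):
k:     0  1  2  3  4  5  6  7  8
g(k):  0  0  0  0  1  1  1  1  2
So g(8) = 2.
For stack B, compute g(0), g(1), … with moves {1, 5}:
g(0) = mex{} = 0
g(1) = mex{0} = 1
g(2) = mex{1} = 0
g(3) = mex{0} = 1
g(4) = mex{1} = 0
g(5) = mex{0} = 1
g(6) = mex{1} = 0
g(7) = mex{0} = 1
g(8) = mex{1} = 0
g(9) = mex{0} = 1
g(10) = mex{1} = 0
g(11) = mex{0} = 1
So g(11) = 1.
For stack C, compute g(0), g(1), … with moves {2, 7}:
k:     0  1  2  3  4  5  6  7  8  9 10
g(k):  0  0  1  1  0  0  1  1  2  0  0
So g(10) = 0.
Grundy values for stack D (subtraction set {3, 7}):
g(0) = mex{} = 0
g(1) = mex{} = 0
g(2) = mex{} = 0
g(3) = mex{0} = 1
g(4) = mex{0} = 1
g(5) = mex{0} = 1
g(6) = mex{1} = 0
g(7) = mex{0,1} = 2
g(8) = mex{0,1} = 2
g(9) = mex{0} = 1
g(10) = mex{1,2} = 0
g(11) = mex{1,2} = 0
So g(11) = 0.
The value of a disjunctive sum is the nim-sum of the parts.
Combined value = 2 ⊕ 1 ⊕ 0 ⊕ 0 = 3.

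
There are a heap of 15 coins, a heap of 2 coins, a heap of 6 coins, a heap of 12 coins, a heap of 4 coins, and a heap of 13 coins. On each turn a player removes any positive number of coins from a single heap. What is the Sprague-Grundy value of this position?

14

In binary:
  1111  (15)
  0010  (2)
  0110  (6)
  1100  (12)
  0100  (4)
  1101  (13)
  ----
  1110  (14)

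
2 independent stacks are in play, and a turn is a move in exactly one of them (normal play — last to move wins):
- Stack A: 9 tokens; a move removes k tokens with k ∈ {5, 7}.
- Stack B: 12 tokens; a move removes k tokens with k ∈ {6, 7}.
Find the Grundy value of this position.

Grundy values for stack A (subtraction set {5, 7}):
k:     0  1  2  3  4  5  6  7  8  9
g(k):  0  0  0  0  0  1  1  1  1  1
So g(9) = 1.
Build the Grundy sequence for stack B with g(k) = mex{g(k−s) : s ∈ {6, 7}, s ≤ k}:
k:     0  1  2  3  4  5  6  7  8  9 10 11 12
g(k):  0  0  0  0  0  0  1  1  1  1  1  1  2
So g(12) = 2.
By the Sprague-Grundy theorem, the Grundy value of a sum of independent games is the XOR of the component values.
Combined value = 1 ⊕ 2 = 3.

3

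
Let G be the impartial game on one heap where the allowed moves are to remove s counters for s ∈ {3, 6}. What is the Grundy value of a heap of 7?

Build the Grundy sequence with g(k) = mex{g(k−s) : s ∈ {3, 6}, s ≤ k}:
k:     0  1  2  3  4  5  6  7
g(k):  0  0  0  1  1  1  2  2
So g(7) = 2.

2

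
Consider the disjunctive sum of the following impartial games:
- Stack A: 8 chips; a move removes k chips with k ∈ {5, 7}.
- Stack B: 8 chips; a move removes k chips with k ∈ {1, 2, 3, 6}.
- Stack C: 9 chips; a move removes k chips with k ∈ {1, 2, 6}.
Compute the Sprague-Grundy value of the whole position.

Grundy values for stack A (subtraction set {5, 7}):
k:     0  1  2  3  4  5  6  7  8
g(k):  0  0  0  0  0  1  1  1  1
So g(8) = 1.
Grundy values for stack B (subtraction set {1, 2, 3, 6}):
k:     0  1  2  3  4  5  6  7  8
g(k):  0  1  2  3  0  1  2  3  0
So g(8) = 0.
Grundy values for stack C (subtraction set {1, 2, 6}):
g(0) = mex{} = 0
g(1) = mex{0} = 1
g(2) = mex{0,1} = 2
g(3) = mex{1,2} = 0
g(4) = mex{0,2} = 1
g(5) = mex{0,1} = 2
g(6) = mex{0,1,2} = 3
g(7) = mex{1,2,3} = 0
g(8) = mex{0,2,3} = 1
g(9) = mex{0,1} = 2
So g(9) = 2.
By the Sprague-Grundy theorem, the Grundy value of a sum of independent games is the XOR of the component values.
Combined value = 1 ⊕ 0 ⊕ 2 = 3.

3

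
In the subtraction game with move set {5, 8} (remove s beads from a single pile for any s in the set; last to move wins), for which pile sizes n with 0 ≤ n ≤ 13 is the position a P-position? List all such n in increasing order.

0, 1, 2, 3, 4, 13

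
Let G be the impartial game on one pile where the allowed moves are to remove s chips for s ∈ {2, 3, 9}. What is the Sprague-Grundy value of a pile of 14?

1

Build the Grundy sequence with g(k) = mex{g(k−s) : s ∈ {2, 3, 9}, s ≤ k}:
g(0) = mex{} = 0
g(1) = mex{} = 0
g(2) = mex{0} = 1
g(3) = mex{0} = 1
g(4) = mex{0,1} = 2
g(5) = mex{1} = 0
g(6) = mex{1,2} = 0
g(7) = mex{0,2} = 1
g(8) = mex{0} = 1
g(9) = mex{0,1} = 2
g(10) = mex{0,1} = 2
g(11) = mex{1,2} = 0
g(12) = mex{1,2} = 0
g(13) = mex{0,2} = 1
g(14) = mex{0} = 1
So g(14) = 1.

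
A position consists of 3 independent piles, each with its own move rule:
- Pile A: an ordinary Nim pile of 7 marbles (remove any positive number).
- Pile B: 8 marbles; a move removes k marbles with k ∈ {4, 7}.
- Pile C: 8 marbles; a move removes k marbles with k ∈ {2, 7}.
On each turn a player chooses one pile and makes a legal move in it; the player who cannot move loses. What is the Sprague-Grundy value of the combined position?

7

Pile A is a plain Nim pile of size 7, so its Grundy value is 7.
Build the Grundy sequence for pile B with g(k) = mex{g(k−s) : s ∈ {4, 7}, s ≤ k}:
k:     0  1  2  3  4  5  6  7  8
g(k):  0  0  0  0  1  1  1  1  2
So g(8) = 2.
Grundy values for pile C (subtraction set {2, 7}):
k:     0  1  2  3  4  5  6  7  8
g(k):  0  0  1  1  0  0  1  1  2
So g(8) = 2.
The value of a disjunctive sum is the nim-sum of the parts.
Combined value = 7 ⊕ 2 ⊕ 2 = 7.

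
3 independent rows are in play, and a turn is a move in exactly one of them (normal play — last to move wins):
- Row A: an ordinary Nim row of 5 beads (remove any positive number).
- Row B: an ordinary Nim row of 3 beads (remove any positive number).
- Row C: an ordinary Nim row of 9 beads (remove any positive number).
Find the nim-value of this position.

15

Row A is a plain Nim row of size 5, so its Grundy value is 5.
Row B is a plain Nim row of size 3, so its Grundy value is 3.
Row C is a plain Nim row of size 9, so its Grundy value is 9.
By the Sprague-Grundy theorem, the Grundy value of a sum of independent games is the XOR of the component values.
Combined value = 5 ⊕ 3 ⊕ 9 = 15.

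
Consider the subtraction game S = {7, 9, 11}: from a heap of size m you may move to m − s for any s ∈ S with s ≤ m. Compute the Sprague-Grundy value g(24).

0

Build the Grundy sequence with g(k) = mex{g(k−s) : s ∈ {7, 9, 11}, s ≤ k}:
k:     0  1  2  3  4  5  6  7  8  9 10 11 12 13 14 15 16 17 18 19 20 21 22 23 24
g(k):  0  0  0  0  0  0  0  1  1  1  1  1  1  1  2  2  2  2  0  0  0  0  0  0  0
So g(24) = 0.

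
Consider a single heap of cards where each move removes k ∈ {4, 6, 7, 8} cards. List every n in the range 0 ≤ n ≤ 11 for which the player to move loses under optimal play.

0, 1, 2, 3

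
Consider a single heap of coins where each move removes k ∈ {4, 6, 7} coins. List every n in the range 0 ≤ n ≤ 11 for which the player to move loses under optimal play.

0, 1, 2, 3, 11

Grundy values for subtraction set {4, 6, 7}:
k:     0  1  2  3  4  5  6  7  8  9 10 11
g(k):  0  0  0  0  1  1  1  1  2  2  2  0
The P-positions (g = 0) in 0..11 are 0, 1, 2, 3, 11.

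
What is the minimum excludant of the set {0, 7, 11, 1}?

2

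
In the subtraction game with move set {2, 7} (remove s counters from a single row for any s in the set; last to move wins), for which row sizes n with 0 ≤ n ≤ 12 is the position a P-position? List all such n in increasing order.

0, 1, 4, 5, 9, 10

Build the Grundy sequence with g(k) = mex{g(k−s) : s ∈ {2, 7}, s ≤ k}:
g(0) = mex{} = 0
g(1) = mex{} = 0
g(2) = mex{0} = 1
g(3) = mex{0} = 1
g(4) = mex{1} = 0
g(5) = mex{1} = 0
g(6) = mex{0} = 1
g(7) = mex{0} = 1
g(8) = mex{0,1} = 2
g(9) = mex{1} = 0
g(10) = mex{1,2} = 0
g(11) = mex{0} = 1
g(12) = mex{0} = 1
The P-positions (g = 0) in 0..12 are 0, 1, 4, 5, 9, 10.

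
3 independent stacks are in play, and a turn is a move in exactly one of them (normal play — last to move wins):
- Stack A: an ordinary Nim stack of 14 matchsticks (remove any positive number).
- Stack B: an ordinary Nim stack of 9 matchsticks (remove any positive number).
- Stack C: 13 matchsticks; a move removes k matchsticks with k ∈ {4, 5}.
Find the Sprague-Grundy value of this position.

Stack A is a plain Nim stack of size 14, so its Grundy value is 14.
Stack B is a plain Nim stack of size 9, so its Grundy value is 9.
For stack C, compute g(0), g(1), … with moves {4, 5}:
k:     0  1  2  3  4  5  6  7  8  9 10 11 12 13
g(k):  0  0  0  0  1  1  1  1  2  0  0  0  0  1
So g(13) = 1.
The value of a disjunctive sum is the nim-sum of the parts.
Combined value = 14 XOR 9 XOR 1 = 6.

6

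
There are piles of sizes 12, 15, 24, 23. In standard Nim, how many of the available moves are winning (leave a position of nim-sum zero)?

Compute the nim-sum pairwise:
12 ^ 15 = 3
3 ^ 24 = 27
27 ^ 23 = 12
The overall nim-sum is X = 12. A pile of size p has a winning move iff p XOR X < p (reduce it to p XOR X).
  12: 12 XOR 12 = 0 < 12 — winning move (to 0).
  15: 15 XOR 12 = 3 < 15 — winning move (to 3).
  24: 24 XOR 12 = 20 < 24 — winning move (to 20).
  23: 23 XOR 12 = 27 ≥ 23 — no move.
That gives 3 winning moves.

3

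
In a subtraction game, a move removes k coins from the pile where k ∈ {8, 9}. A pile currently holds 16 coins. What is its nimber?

Grundy values for subtraction set {8, 9}:
k:     0  1  2  3  4  5  6  7  8  9 10 11 12 13 14 15 16
g(k):  0  0  0  0  0  0  0  0  1  1  1  1  1  1  1  1  2
So g(16) = 2.

2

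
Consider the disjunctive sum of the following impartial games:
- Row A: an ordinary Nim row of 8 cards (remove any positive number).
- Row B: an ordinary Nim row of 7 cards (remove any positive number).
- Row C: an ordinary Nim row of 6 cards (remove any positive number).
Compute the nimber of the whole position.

Row A is a plain Nim row of size 8, so its Grundy value is 8.
Row B is a plain Nim row of size 7, so its Grundy value is 7.
Row C is a plain Nim row of size 6, so its Grundy value is 6.
The value of a disjunctive sum is the nim-sum of the parts.
Combined value = 8 ⊕ 7 ⊕ 6 = 9.

9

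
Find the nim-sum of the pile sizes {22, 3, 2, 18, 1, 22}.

Nim-sum: 22 ⊕ 3 ⊕ 2 ⊕ 18 ⊕ 1 ⊕ 22 = 18.

18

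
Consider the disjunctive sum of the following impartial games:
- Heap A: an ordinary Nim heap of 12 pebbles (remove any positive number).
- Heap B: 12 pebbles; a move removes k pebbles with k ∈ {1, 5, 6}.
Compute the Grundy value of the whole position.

13

Heap A is a plain Nim heap of size 12, so its Grundy value is 12.
Grundy values for heap B (subtraction set {1, 5, 6}):
g(0) = mex{} = 0
g(1) = mex{0} = 1
g(2) = mex{1} = 0
g(3) = mex{0} = 1
g(4) = mex{1} = 0
g(5) = mex{0} = 1
g(6) = mex{0,1} = 2
g(7) = mex{0,1,2} = 3
g(8) = mex{0,1,3} = 2
g(9) = mex{0,1,2} = 3
g(10) = mex{0,1,3} = 2
g(11) = mex{1,2} = 0
g(12) = mex{0,2,3} = 1
So g(12) = 1.
By the Sprague-Grundy theorem, the Grundy value of a sum of independent games is the XOR of the component values.
Combined value = 12 ⊕ 1 = 13.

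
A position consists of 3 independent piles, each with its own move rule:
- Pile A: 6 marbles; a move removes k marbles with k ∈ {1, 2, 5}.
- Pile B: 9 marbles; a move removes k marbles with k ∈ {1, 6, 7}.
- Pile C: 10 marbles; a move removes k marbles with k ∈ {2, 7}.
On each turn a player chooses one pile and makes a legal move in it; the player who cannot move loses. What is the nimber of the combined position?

Build the Grundy sequence for pile A with g(k) = mex{g(k−s) : s ∈ {1, 2, 5}, s ≤ k}:
k:     0  1  2  3  4  5  6
g(k):  0  1  2  0  1  2  0
So g(6) = 0.
Grundy values for pile B (subtraction set {1, 6, 7}):
g(0) = mex{} = 0
g(1) = mex{0} = 1
g(2) = mex{1} = 0
g(3) = mex{0} = 1
g(4) = mex{1} = 0
g(5) = mex{0} = 1
g(6) = mex{0,1} = 2
g(7) = mex{0,1,2} = 3
g(8) = mex{0,1,3} = 2
g(9) = mex{0,1,2} = 3
So g(9) = 3.
Grundy values for pile C (subtraction set {2, 7}):
g(0) = mex{} = 0
g(1) = mex{} = 0
g(2) = mex{0} = 1
g(3) = mex{0} = 1
g(4) = mex{1} = 0
g(5) = mex{1} = 0
g(6) = mex{0} = 1
g(7) = mex{0} = 1
g(8) = mex{0,1} = 2
g(9) = mex{1} = 0
g(10) = mex{1,2} = 0
So g(10) = 0.
By the Sprague-Grundy theorem, the Grundy value of a sum of independent games is the XOR of the component values.
Combined value = 0 XOR 3 XOR 0 = 3.

3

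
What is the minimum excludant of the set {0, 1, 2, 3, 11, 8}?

The values 0, 1, 2, 3 are all present; 4 is the first non-negative integer missing from the set.

4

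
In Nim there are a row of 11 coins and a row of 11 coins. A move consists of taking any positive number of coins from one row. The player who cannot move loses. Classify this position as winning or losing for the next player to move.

Losing position

Nim-sum: 11 ^ 11 = 0.
The nim-sum is 0, so this is a P-position: the player to move is in a losing position under optimal play.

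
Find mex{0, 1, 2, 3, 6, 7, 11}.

The values 0, 1, 2, 3 are all present; 4 is the first non-negative integer missing from the set.

4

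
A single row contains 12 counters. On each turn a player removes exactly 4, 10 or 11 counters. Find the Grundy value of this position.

Build the Grundy sequence with g(k) = mex{g(k−s) : s ∈ {4, 10, 11}, s ≤ k}:
k:     0  1  2  3  4  5  6  7  8  9 10 11 12
g(k):  0  0  0  0  1  1  1  1  0  0  2  2  1
So g(12) = 1.

1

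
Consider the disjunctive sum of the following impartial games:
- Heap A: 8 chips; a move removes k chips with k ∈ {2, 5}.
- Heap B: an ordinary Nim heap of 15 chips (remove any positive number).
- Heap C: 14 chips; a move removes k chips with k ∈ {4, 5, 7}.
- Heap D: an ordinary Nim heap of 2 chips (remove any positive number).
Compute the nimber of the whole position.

Grundy values for heap A (subtraction set {2, 5}):
k:     0  1  2  3  4  5  6  7  8
g(k):  0  0  1  1  0  2  1  0  0
So g(8) = 0.
Heap B is a plain Nim heap of size 15, so its Grundy value is 15.
Build the Grundy sequence for heap C with g(k) = mex{g(k−s) : s ∈ {4, 5, 7}, s ≤ k}:
g(0) = mex{} = 0
g(1) = mex{} = 0
g(2) = mex{} = 0
g(3) = mex{} = 0
g(4) = mex{0} = 1
g(5) = mex{0} = 1
g(6) = mex{0} = 1
g(7) = mex{0} = 1
g(8) = mex{0,1} = 2
g(9) = mex{0,1} = 2
g(10) = mex{0,1} = 2
g(11) = mex{1} = 0
g(12) = mex{1,2} = 0
g(13) = mex{1,2} = 0
g(14) = mex{1,2} = 0
So g(14) = 0.
Heap D is a plain Nim heap of size 2, so its Grundy value is 2.
By the Sprague-Grundy theorem, the Grundy value of a sum of independent games is the XOR of the component values.
Combined value = 0 ⊕ 15 ⊕ 0 ⊕ 2 = 13.

13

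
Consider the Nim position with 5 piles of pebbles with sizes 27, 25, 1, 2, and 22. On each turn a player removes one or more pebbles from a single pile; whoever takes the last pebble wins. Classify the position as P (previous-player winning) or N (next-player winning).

Nim-sum: 27 ⊕ 25 ⊕ 1 ⊕ 2 ⊕ 22 = 23.
The nim-sum is 23 ≠ 0, so this is an N-position: the player to move can win.

N-position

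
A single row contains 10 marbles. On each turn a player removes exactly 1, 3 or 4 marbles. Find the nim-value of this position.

1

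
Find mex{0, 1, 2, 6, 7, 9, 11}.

The values 0, 1, 2 are all present; 3 is the first non-negative integer missing from the set.

3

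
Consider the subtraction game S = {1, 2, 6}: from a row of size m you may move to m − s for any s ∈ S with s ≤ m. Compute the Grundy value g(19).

2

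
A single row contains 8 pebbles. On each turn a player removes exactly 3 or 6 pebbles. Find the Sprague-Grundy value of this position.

2

Build the Grundy sequence with g(k) = mex{g(k−s) : s ∈ {3, 6}, s ≤ k}:
g(0) = mex{} = 0
g(1) = mex{} = 0
g(2) = mex{} = 0
g(3) = mex{0} = 1
g(4) = mex{0} = 1
g(5) = mex{0} = 1
g(6) = mex{0,1} = 2
g(7) = mex{0,1} = 2
g(8) = mex{0,1} = 2
So g(8) = 2.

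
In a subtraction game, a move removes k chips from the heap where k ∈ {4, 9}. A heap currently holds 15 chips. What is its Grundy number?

0

Build the Grundy sequence with g(k) = mex{g(k−s) : s ∈ {4, 9}, s ≤ k}:
k:     0  1  2  3  4  5  6  7  8  9 10 11 12 13 14 15
g(k):  0  0  0  0  1  1  1  1  0  2  2  2  1  0  0  0
So g(15) = 0.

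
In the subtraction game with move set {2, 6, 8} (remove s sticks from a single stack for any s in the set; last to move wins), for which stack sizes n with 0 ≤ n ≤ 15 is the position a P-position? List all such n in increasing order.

Grundy values for subtraction set {2, 6, 8}:
k:     0  1  2  3  4  5  6  7  8  9 10 11 12 13 14 15
g(k):  0  0  1  1  0  0  1  1  2  2  3  3  2  2  0  0
The P-positions (g = 0) in 0..15 are 0, 1, 4, 5, 14, 15.

0, 1, 4, 5, 14, 15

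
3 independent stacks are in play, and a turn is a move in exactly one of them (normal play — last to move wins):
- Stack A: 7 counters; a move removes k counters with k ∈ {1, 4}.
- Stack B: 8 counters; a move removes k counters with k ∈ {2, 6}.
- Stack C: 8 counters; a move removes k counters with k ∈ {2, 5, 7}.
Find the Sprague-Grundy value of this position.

For stack A, compute g(0), g(1), … with moves {1, 4}:
g(0) = mex{} = 0
g(1) = mex{0} = 1
g(2) = mex{1} = 0
g(3) = mex{0} = 1
g(4) = mex{0,1} = 2
g(5) = mex{1,2} = 0
g(6) = mex{0} = 1
g(7) = mex{1} = 0
So g(7) = 0.
For stack B, compute g(0), g(1), … with moves {2, 6}:
k:     0  1  2  3  4  5  6  7  8
g(k):  0  0  1  1  0  0  1  1  0
So g(8) = 0.
Grundy values for stack C (subtraction set {2, 5, 7}):
k:     0  1  2  3  4  5  6  7  8
g(k):  0  0  1  1  0  2  1  3  2
So g(8) = 2.
The value of a disjunctive sum is the nim-sum of the parts.
Combined value = 0 XOR 0 XOR 2 = 2.

2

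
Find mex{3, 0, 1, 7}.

2

The values 0, 1 are all present; 2 is the first non-negative integer missing from the set.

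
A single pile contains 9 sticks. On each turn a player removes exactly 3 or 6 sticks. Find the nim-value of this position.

0

Build the Grundy sequence with g(k) = mex{g(k−s) : s ∈ {3, 6}, s ≤ k}:
g(0) = mex{} = 0
g(1) = mex{} = 0
g(2) = mex{} = 0
g(3) = mex{0} = 1
g(4) = mex{0} = 1
g(5) = mex{0} = 1
g(6) = mex{0,1} = 2
g(7) = mex{0,1} = 2
g(8) = mex{0,1} = 2
g(9) = mex{1,2} = 0
So g(9) = 0.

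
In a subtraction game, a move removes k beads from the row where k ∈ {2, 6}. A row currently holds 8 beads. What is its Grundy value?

0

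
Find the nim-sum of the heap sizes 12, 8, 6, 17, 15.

Nim-sum: 12 XOR 8 XOR 6 XOR 17 XOR 15 = 28.

28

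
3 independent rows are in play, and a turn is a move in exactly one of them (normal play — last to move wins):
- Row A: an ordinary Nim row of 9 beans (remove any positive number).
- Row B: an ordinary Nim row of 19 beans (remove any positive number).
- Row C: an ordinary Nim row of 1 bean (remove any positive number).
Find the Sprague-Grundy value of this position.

Row A is a plain Nim row of size 9, so its Grundy value is 9.
Row B is a plain Nim row of size 19, so its Grundy value is 19.
Row C is a plain Nim row of size 1, so its Grundy value is 1.
By the Sprague-Grundy theorem, the Grundy value of a sum of independent games is the XOR of the component values.
Combined value = 9 XOR 19 XOR 1 = 27.

27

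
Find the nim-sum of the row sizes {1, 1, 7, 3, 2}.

Compute the nim-sum pairwise:
1 ^ 1 = 0
0 ^ 7 = 7
7 ^ 3 = 4
4 ^ 2 = 6

6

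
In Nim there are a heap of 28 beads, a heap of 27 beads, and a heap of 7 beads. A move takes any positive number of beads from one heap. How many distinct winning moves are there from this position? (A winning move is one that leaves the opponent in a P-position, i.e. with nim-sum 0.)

In binary:
  11100  (28)
  11011  (27)
  00111  (7)
  -----
  00000  (0)
The nim-sum is already 0, so every move leaves a nonzero nim-sum — there are no winning moves.

0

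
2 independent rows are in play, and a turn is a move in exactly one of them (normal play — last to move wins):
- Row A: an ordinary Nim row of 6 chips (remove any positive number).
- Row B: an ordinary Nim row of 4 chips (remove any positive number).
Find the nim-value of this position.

Row A is a plain Nim row of size 6, so its Grundy value is 6.
Row B is a plain Nim row of size 4, so its Grundy value is 4.
The value of a disjunctive sum is the nim-sum of the parts.
Combined value = 6 XOR 4 = 2.

2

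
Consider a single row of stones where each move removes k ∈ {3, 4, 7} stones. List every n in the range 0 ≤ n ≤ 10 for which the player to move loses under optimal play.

0, 1, 2, 10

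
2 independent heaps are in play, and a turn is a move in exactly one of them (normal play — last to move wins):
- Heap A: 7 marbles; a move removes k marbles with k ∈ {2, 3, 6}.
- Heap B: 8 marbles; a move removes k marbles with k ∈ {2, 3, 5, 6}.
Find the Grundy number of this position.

Grundy values for heap A (subtraction set {2, 3, 6}):
k:     0  1  2  3  4  5  6  7
g(k):  0  0  1  1  2  0  3  1
So g(7) = 1.
Grundy values for heap B (subtraction set {2, 3, 5, 6}):
k:     0  1  2  3  4  5  6  7  8
g(k):  0  0  1  1  2  2  3  3  0
So g(8) = 0.
By the Sprague-Grundy theorem, the Grundy value of a sum of independent games is the XOR of the component values.
Combined value = 1 XOR 0 = 1.

1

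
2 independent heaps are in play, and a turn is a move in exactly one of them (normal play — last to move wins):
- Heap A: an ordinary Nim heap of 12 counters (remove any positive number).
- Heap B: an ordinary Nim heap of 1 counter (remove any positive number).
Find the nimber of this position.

13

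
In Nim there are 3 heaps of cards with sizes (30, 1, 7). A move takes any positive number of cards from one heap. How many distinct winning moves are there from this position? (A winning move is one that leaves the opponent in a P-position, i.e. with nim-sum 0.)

Bitwise XOR of the heap sizes:
  11110  (30)
  00001  (1)
  00111  (7)
  -----
  11000  (24)
The overall nim-sum is X = 24. A heap of size p has a winning move iff p XOR X < p (reduce it to p XOR X).
  30: 30 XOR 24 = 6 < 30 — winning move (to 6).
  1: 1 XOR 24 = 25 ≥ 1 — no move.
  7: 7 XOR 24 = 31 ≥ 7 — no move.
That gives 1 winning move.

1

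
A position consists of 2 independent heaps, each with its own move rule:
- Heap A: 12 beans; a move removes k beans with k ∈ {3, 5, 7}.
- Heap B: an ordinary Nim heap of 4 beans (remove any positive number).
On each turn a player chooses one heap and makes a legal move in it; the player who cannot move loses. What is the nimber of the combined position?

Build the Grundy sequence for heap A with g(k) = mex{g(k−s) : s ∈ {3, 5, 7}, s ≤ k}:
g(0) = mex{} = 0
g(1) = mex{} = 0
g(2) = mex{} = 0
g(3) = mex{0} = 1
g(4) = mex{0} = 1
g(5) = mex{0} = 1
g(6) = mex{0,1} = 2
g(7) = mex{0,1} = 2
g(8) = mex{0,1} = 2
g(9) = mex{0,1,2} = 3
g(10) = mex{1,2} = 0
g(11) = mex{1,2} = 0
g(12) = mex{1,2,3} = 0
So g(12) = 0.
Heap B is a plain Nim heap of size 4, so its Grundy value is 4.
The value of a disjunctive sum is the nim-sum of the parts.
Combined value = 0 XOR 4 = 4.

4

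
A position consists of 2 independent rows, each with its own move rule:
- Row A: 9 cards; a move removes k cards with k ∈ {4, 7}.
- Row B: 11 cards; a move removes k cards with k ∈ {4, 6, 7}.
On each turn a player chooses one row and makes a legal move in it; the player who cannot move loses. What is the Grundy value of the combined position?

Build the Grundy sequence for row A with g(k) = mex{g(k−s) : s ∈ {4, 7}, s ≤ k}:
k:     0  1  2  3  4  5  6  7  8  9
g(k):  0  0  0  0  1  1  1  1  2  2
So g(9) = 2.
Build the Grundy sequence for row B with g(k) = mex{g(k−s) : s ∈ {4, 6, 7}, s ≤ k}:
g(0) = mex{} = 0
g(1) = mex{} = 0
g(2) = mex{} = 0
g(3) = mex{} = 0
g(4) = mex{0} = 1
g(5) = mex{0} = 1
g(6) = mex{0} = 1
g(7) = mex{0} = 1
g(8) = mex{0,1} = 2
g(9) = mex{0,1} = 2
g(10) = mex{0,1} = 2
g(11) = mex{1} = 0
So g(11) = 0.
By the Sprague-Grundy theorem, the Grundy value of a sum of independent games is the XOR of the component values.
Combined value = 2 ⊕ 0 = 2.

2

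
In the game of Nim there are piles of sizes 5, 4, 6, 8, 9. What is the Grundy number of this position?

6

In binary:
  0101  (5)
  0100  (4)
  0110  (6)
  1000  (8)
  1001  (9)
  ----
  0110  (6)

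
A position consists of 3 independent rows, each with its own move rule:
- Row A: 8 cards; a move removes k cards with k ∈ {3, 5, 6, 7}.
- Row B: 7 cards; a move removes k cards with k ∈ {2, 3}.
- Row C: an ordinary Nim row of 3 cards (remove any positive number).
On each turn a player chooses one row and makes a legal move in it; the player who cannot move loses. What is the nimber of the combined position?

0

Grundy values for row A (subtraction set {3, 5, 6, 7}):
k:     0  1  2  3  4  5  6  7  8
g(k):  0  0  0  1  1  1  2  2  2
So g(8) = 2.
Grundy values for row B (subtraction set {2, 3}):
k:     0  1  2  3  4  5  6  7
g(k):  0  0  1  1  2  0  0  1
So g(7) = 1.
Row C is a plain Nim row of size 3, so its Grundy value is 3.
By the Sprague-Grundy theorem, the Grundy value of a sum of independent games is the XOR of the component values.
Combined value = 2 ⊕ 1 ⊕ 3 = 0.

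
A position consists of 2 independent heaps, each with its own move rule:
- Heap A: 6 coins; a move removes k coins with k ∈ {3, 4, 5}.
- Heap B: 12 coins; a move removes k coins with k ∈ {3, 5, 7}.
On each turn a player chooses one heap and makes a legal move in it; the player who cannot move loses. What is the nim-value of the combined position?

2

For heap A, compute g(0), g(1), … with moves {3, 4, 5}:
k:     0  1  2  3  4  5  6
g(k):  0  0  0  1  1  1  2
So g(6) = 2.
Build the Grundy sequence for heap B with g(k) = mex{g(k−s) : s ∈ {3, 5, 7}, s ≤ k}:
g(0) = mex{} = 0
g(1) = mex{} = 0
g(2) = mex{} = 0
g(3) = mex{0} = 1
g(4) = mex{0} = 1
g(5) = mex{0} = 1
g(6) = mex{0,1} = 2
g(7) = mex{0,1} = 2
g(8) = mex{0,1} = 2
g(9) = mex{0,1,2} = 3
g(10) = mex{1,2} = 0
g(11) = mex{1,2} = 0
g(12) = mex{1,2,3} = 0
So g(12) = 0.
The value of a disjunctive sum is the nim-sum of the parts.
Combined value = 2 XOR 0 = 2.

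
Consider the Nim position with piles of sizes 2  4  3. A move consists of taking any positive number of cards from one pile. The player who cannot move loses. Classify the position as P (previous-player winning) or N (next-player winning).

Nim-sum: 2 ^ 4 ^ 3 = 5.
The nim-sum is 5 ≠ 0, so this is an N-position: the player to move can win.

N-position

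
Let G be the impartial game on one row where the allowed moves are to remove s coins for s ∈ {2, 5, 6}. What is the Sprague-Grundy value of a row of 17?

1

Compute g(0), g(1), … for moves {2, 5, 6}:
k:     0  1  2  3  4  5  6  7  8  9 10 11 12 13 14 15 16 17
g(k):  0  0  1  1  0  2  1  3  0  2  1  0  0  1  1  0  2  1
So g(17) = 1.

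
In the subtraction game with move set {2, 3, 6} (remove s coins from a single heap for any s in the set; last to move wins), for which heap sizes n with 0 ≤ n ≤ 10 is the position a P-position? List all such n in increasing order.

0, 1, 5, 9, 10

Build the Grundy sequence with g(k) = mex{g(k−s) : s ∈ {2, 3, 6}, s ≤ k}:
k:     0  1  2  3  4  5  6  7  8  9 10
g(k):  0  0  1  1  2  0  3  1  2  0  0
The P-positions (g = 0) in 0..10 are 0, 1, 5, 9, 10.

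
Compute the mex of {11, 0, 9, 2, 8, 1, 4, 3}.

The values 0, 1, 2, 3, 4 are all present; 5 is the first non-negative integer missing from the set.

5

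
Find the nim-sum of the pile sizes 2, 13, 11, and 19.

23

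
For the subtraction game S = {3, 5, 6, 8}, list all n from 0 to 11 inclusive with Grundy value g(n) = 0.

0, 1, 2, 11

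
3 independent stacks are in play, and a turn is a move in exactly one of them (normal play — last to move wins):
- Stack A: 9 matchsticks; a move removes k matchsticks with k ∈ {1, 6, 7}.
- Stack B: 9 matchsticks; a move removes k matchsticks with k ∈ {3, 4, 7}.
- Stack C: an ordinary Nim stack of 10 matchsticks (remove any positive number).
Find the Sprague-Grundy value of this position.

10

Build the Grundy sequence for stack A with g(k) = mex{g(k−s) : s ∈ {1, 6, 7}, s ≤ k}:
g(0) = mex{} = 0
g(1) = mex{0} = 1
g(2) = mex{1} = 0
g(3) = mex{0} = 1
g(4) = mex{1} = 0
g(5) = mex{0} = 1
g(6) = mex{0,1} = 2
g(7) = mex{0,1,2} = 3
g(8) = mex{0,1,3} = 2
g(9) = mex{0,1,2} = 3
So g(9) = 3.
Grundy values for stack B (subtraction set {3, 4, 7}):
g(0) = mex{} = 0
g(1) = mex{} = 0
g(2) = mex{} = 0
g(3) = mex{0} = 1
g(4) = mex{0} = 1
g(5) = mex{0} = 1
g(6) = mex{0,1} = 2
g(7) = mex{0,1} = 2
g(8) = mex{0,1} = 2
g(9) = mex{0,1,2} = 3
So g(9) = 3.
Stack C is a plain Nim stack of size 10, so its Grundy value is 10.
By the Sprague-Grundy theorem, the Grundy value of a sum of independent games is the XOR of the component values.
Combined value = 3 XOR 3 XOR 10 = 10.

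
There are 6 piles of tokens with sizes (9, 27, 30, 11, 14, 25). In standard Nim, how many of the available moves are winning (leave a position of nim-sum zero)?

3

Nim-sum: 9 ⊕ 27 ⊕ 30 ⊕ 11 ⊕ 14 ⊕ 25 = 16.
The overall nim-sum is X = 16. A pile of size p has a winning move iff p XOR X < p (reduce it to p XOR X).
  9: 9 XOR 16 = 25 ≥ 9 — no move.
  27: 27 XOR 16 = 11 < 27 — winning move (to 11).
  30: 30 XOR 16 = 14 < 30 — winning move (to 14).
  11: 11 XOR 16 = 27 ≥ 11 — no move.
  14: 14 XOR 16 = 30 ≥ 14 — no move.
  25: 25 XOR 16 = 9 < 25 — winning move (to 9).
That gives 3 winning moves.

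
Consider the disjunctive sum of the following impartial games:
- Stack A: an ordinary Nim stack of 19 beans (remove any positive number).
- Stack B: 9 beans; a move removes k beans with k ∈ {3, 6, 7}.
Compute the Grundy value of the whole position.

Stack A is a plain Nim stack of size 19, so its Grundy value is 19.
For stack B, compute g(0), g(1), … with moves {3, 6, 7}:
k:     0  1  2  3  4  5  6  7  8  9
g(k):  0  0  0  1  1  1  2  2  2  3
So g(9) = 3.
By the Sprague-Grundy theorem, the Grundy value of a sum of independent games is the XOR of the component values.
Combined value = 19 XOR 3 = 16.

16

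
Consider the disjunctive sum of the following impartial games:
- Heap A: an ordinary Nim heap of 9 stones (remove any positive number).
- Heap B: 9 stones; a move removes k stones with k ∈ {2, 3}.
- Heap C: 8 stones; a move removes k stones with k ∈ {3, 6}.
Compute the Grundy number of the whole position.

Heap A is a plain Nim heap of size 9, so its Grundy value is 9.
Build the Grundy sequence for heap B with g(k) = mex{g(k−s) : s ∈ {2, 3}, s ≤ k}:
g(0) = mex{} = 0
g(1) = mex{} = 0
g(2) = mex{0} = 1
g(3) = mex{0} = 1
g(4) = mex{0,1} = 2
g(5) = mex{1} = 0
g(6) = mex{1,2} = 0
g(7) = mex{0,2} = 1
g(8) = mex{0} = 1
g(9) = mex{0,1} = 2
So g(9) = 2.
Build the Grundy sequence for heap C with g(k) = mex{g(k−s) : s ∈ {3, 6}, s ≤ k}:
k:     0  1  2  3  4  5  6  7  8
g(k):  0  0  0  1  1  1  2  2  2
So g(8) = 2.
By the Sprague-Grundy theorem, the Grundy value of a sum of independent games is the XOR of the component values.
Combined value = 9 XOR 2 XOR 2 = 9.

9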